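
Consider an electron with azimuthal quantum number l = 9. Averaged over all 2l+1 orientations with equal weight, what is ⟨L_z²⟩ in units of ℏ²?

m_l ∈ {-9, -8, -7, -6, -5, -4, -3, -2, -1, 0, 1, 2, 3, 4, 5, 6, 7, 8, 9}.
Average of L_z² over 19 states: 570/19 ℏ² = 30 ℏ².

⟨L_z²⟩ = 30 ℏ²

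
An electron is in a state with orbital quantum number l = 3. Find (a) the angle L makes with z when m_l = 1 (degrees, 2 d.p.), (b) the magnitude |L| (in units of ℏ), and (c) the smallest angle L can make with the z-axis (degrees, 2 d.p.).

θ(m_l=1) ≈ 73.22°; |L| = 2√3 ℏ ≈ 3.464ℏ; θ_min ≈ 30.00°

For m_l = 1: cos θ = 1/√12, θ ≈ 73.22°.
|L| = ℏ√(3·4) = 2√3 ℏ ≈ 3.464ℏ.
cos θ_min = 3/√12, so θ_min ≈ 30.00°.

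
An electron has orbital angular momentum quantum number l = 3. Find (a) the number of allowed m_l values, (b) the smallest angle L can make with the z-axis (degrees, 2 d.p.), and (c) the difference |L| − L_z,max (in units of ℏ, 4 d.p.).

There are 2l+1 = 7 values of m_l.
cos θ_min = 3/√12, so θ_min ≈ 30.00°.
|L| − L_z,max = (2√3 − 3)ℏ ≈ 0.4641ℏ.

7 values; θ_min ≈ 30.00°; |L|−L_z,max ≈ 0.4641ℏ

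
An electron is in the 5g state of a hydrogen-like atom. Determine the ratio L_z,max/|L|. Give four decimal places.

For 5g, l = 4.
|L| = 2√5 ℏ ≈ 4.4721ℏ, while L_z,max = lℏ = 4ℏ.
L_z,max/|L| = 4/√20 = 0.8944.

L_z,max/|L| = 0.8944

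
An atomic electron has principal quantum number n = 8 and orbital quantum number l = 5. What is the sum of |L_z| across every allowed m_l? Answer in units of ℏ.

Σ|L_z| = 30 ℏ

The allowed m_l values are -5, -4, -3, -2, -1, 0, 1, 2, 3, 4, 5.
Σ|m_l| = 2·5(5+1)/2 = 30.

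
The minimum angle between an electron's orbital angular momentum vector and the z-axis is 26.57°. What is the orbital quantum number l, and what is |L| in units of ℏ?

cos θ_min = l/√(l(l+1)) = √(l/(l+1)), so l/(l+1) = cos²(26.57°) = 0.7999.
l = cos²θ/sin²θ ≈ 4.
Then |L| = ℏ√(4·5) = 2√5 ℏ.

l = 4, |L| = 2√5 ℏ ≈ 4.472ℏ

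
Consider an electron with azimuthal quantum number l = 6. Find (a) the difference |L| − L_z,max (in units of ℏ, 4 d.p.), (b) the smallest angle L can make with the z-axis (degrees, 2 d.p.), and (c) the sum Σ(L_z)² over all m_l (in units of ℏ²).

|L|−L_z,max ≈ 0.4807ℏ; θ_min ≈ 22.21°; Σ(L_z)² = 182 ℏ²

|L| − L_z,max = (√42 − 6)ℏ ≈ 0.4807ℏ.
cos θ_min = 6/√42, so θ_min ≈ 22.21°.
Σ m_l² = 182, so Σ(L_z)² = 182 ℏ².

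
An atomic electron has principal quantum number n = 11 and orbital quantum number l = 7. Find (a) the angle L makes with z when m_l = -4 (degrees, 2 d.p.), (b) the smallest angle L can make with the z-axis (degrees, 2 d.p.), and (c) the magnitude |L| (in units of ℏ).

For m_l = -4: cos θ = -4/√56, θ ≈ 122.31°.
cos θ_min = 7/√56, so θ_min ≈ 20.70°.
|L| = ℏ√(7·8) = 2√14 ℏ ≈ 7.483ℏ.

θ(m_l=-4) ≈ 122.31°; θ_min ≈ 20.70°; |L| = 2√14 ℏ ≈ 7.483ℏ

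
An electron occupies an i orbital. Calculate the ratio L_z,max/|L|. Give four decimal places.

L_z,max/|L| = 0.9258

An i state has l = 6.
|L| = √42 ℏ ≈ 6.4807ℏ, while L_z,max = lℏ = 6ℏ.
L_z,max/|L| = 6/√42 = 0.9258.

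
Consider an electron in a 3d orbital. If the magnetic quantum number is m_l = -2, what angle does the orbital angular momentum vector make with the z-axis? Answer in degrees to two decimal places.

The 3d subshell has l = 2.
|L| = √(l(l+1)) ℏ = √6 ℏ.
L_z = m_l ℏ = −2ℏ.
cos θ = L_z/|L| = -2/√6, so θ ≈ 144.74°.

θ ≈ 144.74°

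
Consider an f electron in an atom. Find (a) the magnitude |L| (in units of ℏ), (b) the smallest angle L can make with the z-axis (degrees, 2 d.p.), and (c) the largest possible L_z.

|L| = 2√3 ℏ ≈ 3.464ℏ; θ_min ≈ 30.00°; L_z,max = 3ℏ

The letter f corresponds to l = 3.
|L| = ℏ√(3·4) = 2√3 ℏ ≈ 3.464ℏ.
cos θ_min = 3/√12, so θ_min ≈ 30.00°.
L_z,max = lℏ = 3ℏ.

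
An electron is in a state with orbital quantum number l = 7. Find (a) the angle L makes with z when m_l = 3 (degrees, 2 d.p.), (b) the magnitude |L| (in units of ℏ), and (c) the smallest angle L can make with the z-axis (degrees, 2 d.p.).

θ(m_l=3) ≈ 66.37°; |L| = 2√14 ℏ ≈ 7.483ℏ; θ_min ≈ 20.70°

For m_l = 3: cos θ = 3/√56, θ ≈ 66.37°.
|L| = ℏ√(7·8) = 2√14 ℏ ≈ 7.483ℏ.
cos θ_min = 7/√56, so θ_min ≈ 20.70°.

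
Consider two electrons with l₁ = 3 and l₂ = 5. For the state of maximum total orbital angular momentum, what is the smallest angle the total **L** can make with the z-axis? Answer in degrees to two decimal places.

θ_min ≈ 19.47°

The total orbital quantum number L ranges from |l₁ − l₂| to l₁ + l₂ in integer steps.
Allowed values: L = 2, 3, 4, 5, 6, 7, 8.
The maximum is L = 8, with |L_tot| = ℏ√(8·9) = 6√2 ℏ.
The minimum angle with z is arccos(8/√72) ≈ 19.47°.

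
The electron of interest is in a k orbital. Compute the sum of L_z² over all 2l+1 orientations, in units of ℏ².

Σ(L_z)² = 280 ℏ²

A k state has l = 7.
The allowed m_l values are -7, -6, -5, -4, -3, -2, -1, 0, 1, 2, 3, 4, 5, 6, 7.
Σ m_l² = l(l+1)(2l+1)/3 = 7·8·15/3 = 280.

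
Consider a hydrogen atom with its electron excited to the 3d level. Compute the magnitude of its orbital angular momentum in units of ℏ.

The 3d level has l = 2.
|L| = ℏ√(l(l+1)) = ℏ√(2·3) = √6 ℏ

|L| = √6 ℏ ≈ 2.449ℏ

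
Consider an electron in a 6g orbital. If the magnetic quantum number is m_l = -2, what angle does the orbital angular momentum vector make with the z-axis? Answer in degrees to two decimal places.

For 6g, l = 4.
|L| = √(l(l+1)) ℏ = 2√5 ℏ.
L_z = m_l ℏ = −2ℏ.
cos θ = L_z/|L| = -2/√20, so θ ≈ 116.57°.

θ ≈ 116.57°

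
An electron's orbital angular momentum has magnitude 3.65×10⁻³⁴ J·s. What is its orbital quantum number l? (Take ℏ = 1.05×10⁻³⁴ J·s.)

Dividing by ℏ: |L|/ℏ ≈ 3.476.
(|L|/ℏ)² = l(l+1) ≈ 12.08 ⇒ l = 3.

l = 3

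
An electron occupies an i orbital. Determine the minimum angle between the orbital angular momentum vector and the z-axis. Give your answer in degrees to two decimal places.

An i state has l = 6.
|L| = √(l(l+1)) ℏ = √42 ℏ.
The smallest angle corresponds to the largest L_z, i.e. m_l = l = 6, giving L_z = 6ℏ.
cos θ_min = 6/√42, so θ_min ≈ 22.21°.

θ_min ≈ 22.21°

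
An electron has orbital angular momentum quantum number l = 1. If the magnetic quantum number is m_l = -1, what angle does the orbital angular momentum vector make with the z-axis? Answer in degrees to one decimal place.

|L| = √(l(l+1)) ℏ = √2 ℏ.
L_z = m_l ℏ = −1ℏ.
cos θ = L_z/|L| = -1/√2, so θ ≈ 135.0°.

θ ≈ 135.0°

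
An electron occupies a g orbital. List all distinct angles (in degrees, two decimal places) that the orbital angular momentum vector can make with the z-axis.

θ ∈ {26.57°, 47.87°, 63.43°, 77.08°, 90.00°, 102.92°, 116.57°, 132.13°, 153.43°}

G corresponds to l = 4.
|L|² = l(l+1)ℏ² = 20ℏ², so |L| = 2√5 ℏ.
cos θ = m_l/√20 for each m_l ∈ {-4, -3, -2, -1, 0, 1, 2, 3, 4}.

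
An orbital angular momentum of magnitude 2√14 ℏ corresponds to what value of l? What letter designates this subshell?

l = 7 (k orbital)

Since |L|² = l(l+1)ℏ², l(l+1) = 56.
The positive root is l = 7.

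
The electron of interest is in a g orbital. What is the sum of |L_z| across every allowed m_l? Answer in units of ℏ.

A g state has l = 4.
m_l ∈ {-4, -3, -2, -1, 0, 1, 2, 3, 4}.
Σ|m_l| = l(l+1) = 20.

Σ|L_z| = 20 ℏ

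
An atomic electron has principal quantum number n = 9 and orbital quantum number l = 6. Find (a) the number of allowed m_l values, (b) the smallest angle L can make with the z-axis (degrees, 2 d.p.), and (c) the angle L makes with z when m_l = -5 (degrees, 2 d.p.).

13 values; θ_min ≈ 22.21°; θ(m_l=-5) ≈ 140.49°

There are 2l+1 = 13 values of m_l.
cos θ_min = 6/√42, so θ_min ≈ 22.21°.
For m_l = -5: cos θ = -5/√42, θ ≈ 140.49°.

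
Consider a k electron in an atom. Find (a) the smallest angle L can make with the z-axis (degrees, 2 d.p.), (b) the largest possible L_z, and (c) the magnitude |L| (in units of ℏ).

A k state has l = 7.
cos θ_min = 7/√56, so θ_min ≈ 20.70°.
L_z,max = lℏ = 7ℏ.
|L| = ℏ√(7·8) = 2√14 ℏ ≈ 7.483ℏ.

θ_min ≈ 20.70°; L_z,max = 7ℏ; |L| = 2√14 ℏ ≈ 7.483ℏ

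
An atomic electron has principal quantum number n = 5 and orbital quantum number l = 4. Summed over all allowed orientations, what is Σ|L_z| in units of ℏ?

The allowed m_l values are -4, -3, -2, -1, 0, 1, 2, 3, 4.
Σ|m_l| = 2(1+2+…+4) = 20.

Σ|L_z| = 20 ℏ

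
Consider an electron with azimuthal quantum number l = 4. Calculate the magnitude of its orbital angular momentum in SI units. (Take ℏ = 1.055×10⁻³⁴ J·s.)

|L| = ℏ√(l(l+1)) = ℏ√(4·5) = 2√5 ℏ
Numerically, |L| = 4.472 × (1.055×10⁻³⁴ J·s) = 4.718×10⁻³⁴ J·s.

|L| = 4.718×10⁻³⁴ J·s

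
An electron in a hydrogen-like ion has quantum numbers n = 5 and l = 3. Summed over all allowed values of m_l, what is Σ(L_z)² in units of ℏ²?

m_l ∈ {-3, -2, -1, 0, 1, 2, 3}.
Σ m_l² = 2·(1 + 4 + 9) = 28.

Σ(L_z)² = 28 ℏ²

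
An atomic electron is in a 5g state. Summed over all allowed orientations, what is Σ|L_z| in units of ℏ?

The 5g subshell has l = 4.
The allowed m_l values are -4, -3, -2, -1, 0, 1, 2, 3, 4.
Σ|m_l| = 2·4(4+1)/2 = 20.

Σ|L_z| = 20 ℏ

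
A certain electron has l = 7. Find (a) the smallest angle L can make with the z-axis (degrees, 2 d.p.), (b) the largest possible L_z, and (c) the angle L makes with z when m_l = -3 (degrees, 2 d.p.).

cos θ_min = 7/√56, so θ_min ≈ 20.70°.
L_z,max = lℏ = 7ℏ.
For m_l = -3: cos θ = -3/√56, θ ≈ 113.63°.

θ_min ≈ 20.70°; L_z,max = 7ℏ; θ(m_l=-3) ≈ 113.63°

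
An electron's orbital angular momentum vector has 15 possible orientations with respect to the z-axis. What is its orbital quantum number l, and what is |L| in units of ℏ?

2l + 1 = 15 ⇒ l = 7.
Then |L| = √(l(l+1)) ℏ = 2√14 ℏ.

l = 7, |L| = 2√14 ℏ ≈ 7.483ℏ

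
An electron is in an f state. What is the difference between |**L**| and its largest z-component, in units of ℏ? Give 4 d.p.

An f state has l = 3.
|L| = 2√3 ℏ ≈ 3.4641ℏ, while L_z,max = lℏ = 3ℏ.
The difference is (2√3 − 3)ℏ ≈ 0.4641ℏ.

|L| − L_z,max ≈ 0.4641ℏ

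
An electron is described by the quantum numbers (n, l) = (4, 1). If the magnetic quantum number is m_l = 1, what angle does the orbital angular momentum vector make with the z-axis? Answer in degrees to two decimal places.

θ ≈ 45.00°

|L| = ℏ√(l(l+1)) = √2 ℏ.
L_z = m_l ℏ = 1ℏ.
cos θ = L_z/|L| = 1/√2, so θ ≈ 45.00°.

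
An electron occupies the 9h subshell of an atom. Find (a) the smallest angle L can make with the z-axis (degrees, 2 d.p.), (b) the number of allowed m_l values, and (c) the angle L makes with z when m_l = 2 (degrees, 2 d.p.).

9h means n = 9, l = 5.
cos θ_min = 5/√30, so θ_min ≈ 24.09°.
There are 2l+1 = 11 values of m_l.
For m_l = 2: cos θ = 2/√30, θ ≈ 68.58°.

θ_min ≈ 24.09°; 11 values; θ(m_l=2) ≈ 68.58°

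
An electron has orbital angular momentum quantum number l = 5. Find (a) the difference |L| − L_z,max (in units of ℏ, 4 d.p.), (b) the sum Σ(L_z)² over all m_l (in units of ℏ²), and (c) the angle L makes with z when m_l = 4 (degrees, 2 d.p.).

|L| − L_z,max = (√30 − 5)ℏ ≈ 0.4772ℏ.
Σ m_l² = 110, so Σ(L_z)² = 110 ℏ².
For m_l = 4: cos θ = 4/√30, θ ≈ 43.09°.

|L|−L_z,max ≈ 0.4772ℏ; Σ(L_z)² = 110 ℏ²; θ(m_l=4) ≈ 43.09°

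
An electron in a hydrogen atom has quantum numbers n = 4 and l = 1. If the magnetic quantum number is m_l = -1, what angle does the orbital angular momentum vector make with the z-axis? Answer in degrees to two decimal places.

|L|² = l(l+1)ℏ² = 2ℏ², so |L| = √2 ℏ.
L_z = m_l ℏ = −1ℏ.
cos θ = L_z/|L| = -1/√2, so θ ≈ 135.00°.

θ ≈ 135.00°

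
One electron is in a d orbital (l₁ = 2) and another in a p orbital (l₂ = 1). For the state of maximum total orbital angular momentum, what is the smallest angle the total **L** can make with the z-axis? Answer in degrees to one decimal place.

θ_min ≈ 30.0°

The total orbital quantum number L ranges from |l₁ − l₂| to l₁ + l₂ in integer steps.
Allowed values: L = 1, 2, 3.
The maximum is L = 3, with |L_tot| = ℏ√(3·4) = 2√3 ℏ.
The minimum angle with z is arccos(3/√12) ≈ 30.0°.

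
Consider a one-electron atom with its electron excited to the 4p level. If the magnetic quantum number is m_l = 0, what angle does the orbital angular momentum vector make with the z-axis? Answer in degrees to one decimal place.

The 4p level has l = 1.
|L| = √(l(l+1)) ℏ = √2 ℏ.
L_z = m_l ℏ = 0ℏ.
cos θ = L_z/|L| = 0/√2, so θ ≈ 90.0°.

θ ≈ 90.0°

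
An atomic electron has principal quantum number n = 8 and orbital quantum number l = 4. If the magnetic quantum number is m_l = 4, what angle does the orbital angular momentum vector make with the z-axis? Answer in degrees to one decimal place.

|L| = ℏ√(l(l+1)) = 2√5 ℏ.
L_z = m_l ℏ = 4ℏ.
cos θ = L_z/|L| = 4/√20, so θ ≈ 26.6°.

θ ≈ 26.6°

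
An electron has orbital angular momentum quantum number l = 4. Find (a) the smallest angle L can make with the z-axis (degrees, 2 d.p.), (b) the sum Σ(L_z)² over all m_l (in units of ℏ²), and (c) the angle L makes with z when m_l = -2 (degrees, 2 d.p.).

θ_min ≈ 26.57°; Σ(L_z)² = 60 ℏ²; θ(m_l=-2) ≈ 116.57°

cos θ_min = 4/√20, so θ_min ≈ 26.57°.
Σ m_l² = 60, so Σ(L_z)² = 60 ℏ².
For m_l = -2: cos θ = -2/√20, θ ≈ 116.57°.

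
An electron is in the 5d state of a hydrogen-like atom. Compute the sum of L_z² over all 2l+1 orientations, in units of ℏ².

Σ(L_z)² = 10 ℏ²

The 5d subshell has l = 2.
m_l runs from −2 to 2, i.e. {-2, -1, 0, 1, 2}.
Summing m² from −2 to 2: Σ m_l² = 10.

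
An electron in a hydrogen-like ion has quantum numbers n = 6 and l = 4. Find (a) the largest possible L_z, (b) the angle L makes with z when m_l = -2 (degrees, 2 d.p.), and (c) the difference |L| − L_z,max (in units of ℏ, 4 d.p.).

L_z,max = 4ℏ; θ(m_l=-2) ≈ 116.57°; |L|−L_z,max ≈ 0.4721ℏ

L_z,max = lℏ = 4ℏ.
For m_l = -2: cos θ = -2/√20, θ ≈ 116.57°.
|L| − L_z,max = (2√5 − 4)ℏ ≈ 0.4721ℏ.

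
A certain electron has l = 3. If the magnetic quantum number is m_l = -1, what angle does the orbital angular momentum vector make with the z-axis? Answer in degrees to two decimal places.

θ ≈ 106.78°

|L| = √(l(l+1)) ℏ = 2√3 ℏ.
L_z = m_l ℏ = −1ℏ.
cos θ = L_z/|L| = -1/√12, so θ ≈ 106.78°.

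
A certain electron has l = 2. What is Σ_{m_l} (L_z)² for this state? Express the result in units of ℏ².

m_l runs from −2 to 2, i.e. {-2, -1, 0, 1, 2}.
Σ m_l² = 2·(1 + 4) = 10.

Σ(L_z)² = 10 ℏ²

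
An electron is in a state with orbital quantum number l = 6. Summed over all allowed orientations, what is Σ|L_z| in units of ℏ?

m_l ∈ {-6, -5, -4, -3, -2, -1, 0, 1, 2, 3, 4, 5, 6}.
Σ|m_l| = 2(1+2+…+6) = 42.

Σ|L_z| = 42 ℏ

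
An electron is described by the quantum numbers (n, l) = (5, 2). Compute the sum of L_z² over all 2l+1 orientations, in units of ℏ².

m_l runs from −2 to 2, i.e. {-2, -1, 0, 1, 2}.
Summing m² from −2 to 2: Σ m_l² = 10.

Σ(L_z)² = 10 ℏ²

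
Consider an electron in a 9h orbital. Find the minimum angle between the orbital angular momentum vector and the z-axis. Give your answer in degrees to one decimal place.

θ_min ≈ 24.1°

The 9h subshell has l = 5.
|L|² = l(l+1)ℏ² = 30ℏ², so |L| = √30 ℏ.
The smallest angle corresponds to the largest L_z, i.e. m_l = l = 5, giving L_z = 5ℏ.
cos θ_min = 5/√30, so θ_min ≈ 24.1°.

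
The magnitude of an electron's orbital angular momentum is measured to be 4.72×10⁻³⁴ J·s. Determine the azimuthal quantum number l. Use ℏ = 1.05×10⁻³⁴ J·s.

l = 4

Dividing by ℏ: |L|/ℏ ≈ 4.495.
(|L|/ℏ)² = l(l+1) ≈ 20.21 ⇒ l = 4.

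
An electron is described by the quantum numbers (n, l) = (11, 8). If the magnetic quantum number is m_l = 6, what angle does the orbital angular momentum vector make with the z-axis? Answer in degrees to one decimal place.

θ ≈ 45.0°

|L|² = l(l+1)ℏ² = 72ℏ², so |L| = 6√2 ℏ.
L_z = m_l ℏ = 6ℏ.
cos θ = L_z/|L| = 6/√72, so θ ≈ 45.0°.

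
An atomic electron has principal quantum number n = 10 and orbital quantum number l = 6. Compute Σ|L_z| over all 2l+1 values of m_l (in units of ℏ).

Σ|L_z| = 42 ℏ

m_l ∈ {-6, -5, -4, -3, -2, -1, 0, 1, 2, 3, 4, 5, 6}.
Σ|m_l| = 2·6(6+1)/2 = 42.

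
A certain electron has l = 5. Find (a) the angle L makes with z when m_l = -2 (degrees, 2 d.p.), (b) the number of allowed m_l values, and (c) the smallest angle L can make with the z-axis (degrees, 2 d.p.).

θ(m_l=-2) ≈ 111.42°; 11 values; θ_min ≈ 24.09°

For m_l = -2: cos θ = -2/√30, θ ≈ 111.42°.
There are 2l+1 = 11 values of m_l.
cos θ_min = 5/√30, so θ_min ≈ 24.09°.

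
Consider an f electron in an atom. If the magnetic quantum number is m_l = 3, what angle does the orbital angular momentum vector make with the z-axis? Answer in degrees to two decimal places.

An f state has l = 3.
|L| = ℏ√(l(l+1)) = 2√3 ℏ.
L_z = m_l ℏ = 3ℏ.
cos θ = L_z/|L| = 3/√12, so θ ≈ 30.00°.

θ ≈ 30.00°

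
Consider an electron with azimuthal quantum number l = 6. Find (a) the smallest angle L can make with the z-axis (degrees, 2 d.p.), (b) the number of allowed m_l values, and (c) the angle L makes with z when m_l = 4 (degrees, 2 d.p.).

cos θ_min = 6/√42, so θ_min ≈ 22.21°.
There are 2l+1 = 13 values of m_l.
For m_l = 4: cos θ = 4/√42, θ ≈ 51.89°.

θ_min ≈ 22.21°; 13 values; θ(m_l=4) ≈ 51.89°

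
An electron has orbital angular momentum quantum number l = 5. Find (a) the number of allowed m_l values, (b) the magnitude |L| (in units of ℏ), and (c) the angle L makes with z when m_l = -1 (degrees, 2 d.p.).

There are 2l+1 = 11 values of m_l.
|L| = ℏ√(5·6) = √30 ℏ ≈ 5.477ℏ.
For m_l = -1: cos θ = -1/√30, θ ≈ 100.52°.

11 values; |L| = √30 ℏ ≈ 5.477ℏ; θ(m_l=-1) ≈ 100.52°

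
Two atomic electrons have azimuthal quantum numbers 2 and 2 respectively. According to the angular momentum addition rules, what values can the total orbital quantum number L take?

L = 0, 1, 2, 3, 4

The total orbital quantum number L ranges from |l₁ − l₂| to l₁ + l₂ in integer steps.
So L can be 0, 1, 2, 3, 4.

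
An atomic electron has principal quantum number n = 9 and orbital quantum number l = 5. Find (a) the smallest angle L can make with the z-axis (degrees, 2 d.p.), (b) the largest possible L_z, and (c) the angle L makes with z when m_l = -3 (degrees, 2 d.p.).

θ_min ≈ 24.09°; L_z,max = 5ℏ; θ(m_l=-3) ≈ 123.21°

cos θ_min = 5/√30, so θ_min ≈ 24.09°.
L_z,max = lℏ = 5ℏ.
For m_l = -3: cos θ = -3/√30, θ ≈ 123.21°.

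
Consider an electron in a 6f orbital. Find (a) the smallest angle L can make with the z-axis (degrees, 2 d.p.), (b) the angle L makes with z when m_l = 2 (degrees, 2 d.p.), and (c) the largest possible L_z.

θ_min ≈ 30.00°; θ(m_l=2) ≈ 54.74°; L_z,max = 3ℏ

For 6f, l = 3.
cos θ_min = 3/√12, so θ_min ≈ 30.00°.
For m_l = 2: cos θ = 2/√12, θ ≈ 54.74°.
L_z,max = lℏ = 3ℏ.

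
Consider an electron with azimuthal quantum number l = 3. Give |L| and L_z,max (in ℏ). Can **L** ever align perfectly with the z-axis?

|L| = 2√3 ℏ ≈ 3.4641ℏ, while L_z,max = lℏ = 3ℏ.
Since |L| > L_z,max, the vector can never point exactly along z; the closest it comes is θ_min = arccos(3/√12) ≈ 30.0°.

No: L_z,max = 3ℏ < |L| = 2√3 ℏ ≈ 3.464ℏ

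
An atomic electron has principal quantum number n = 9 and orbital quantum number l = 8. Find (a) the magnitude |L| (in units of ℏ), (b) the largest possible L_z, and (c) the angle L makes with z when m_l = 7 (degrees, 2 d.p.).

|L| = ℏ√(8·9) = 6√2 ℏ ≈ 8.485ℏ.
L_z,max = lℏ = 8ℏ.
For m_l = 7: cos θ = 7/√72, θ ≈ 34.42°.

|L| = 6√2 ℏ ≈ 8.485ℏ; L_z,max = 8ℏ; θ(m_l=7) ≈ 34.42°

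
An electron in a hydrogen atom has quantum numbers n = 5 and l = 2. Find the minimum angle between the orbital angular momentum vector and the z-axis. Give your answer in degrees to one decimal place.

|L|² = l(l+1)ℏ² = 6ℏ², so |L| = √6 ℏ.
The smallest angle corresponds to the largest L_z, i.e. m_l = l = 2, giving L_z = 2ℏ.
cos θ_min = 2/√6, so θ_min ≈ 35.3°.

θ_min ≈ 35.3°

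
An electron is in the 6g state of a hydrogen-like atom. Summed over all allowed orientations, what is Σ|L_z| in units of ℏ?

For 6g, l = 4.
The allowed m_l values are -4, -3, -2, -1, 0, 1, 2, 3, 4.
Σ|m_l| = l(l+1) = 20.

Σ|L_z| = 20 ℏ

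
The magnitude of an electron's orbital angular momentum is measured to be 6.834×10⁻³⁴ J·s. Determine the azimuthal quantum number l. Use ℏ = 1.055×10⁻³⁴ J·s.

l = 6

In units of ℏ, |L| ≈ 6.478.
Set l(l+1) = 41.96; the integer solution is l = 6.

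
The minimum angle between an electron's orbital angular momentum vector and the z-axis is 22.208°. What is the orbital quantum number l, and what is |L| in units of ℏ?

At minimum angle, m_l = l, so cos θ = l/√(l(l+1)); cos²θ = l/(l+1) = 0.8571.
Thus l = 0.8571/(1 − 0.8571) ≈ 6.
Then |L| = ℏ√(6·7) = √42 ℏ.

l = 6, |L| = √42 ℏ ≈ 6.481ℏ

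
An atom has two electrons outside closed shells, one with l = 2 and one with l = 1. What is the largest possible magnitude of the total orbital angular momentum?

|L_tot|_max = 2√3 ℏ ≈ 3.464ℏ

L runs from |2 − 1| = 1 to 2 + 1 = 3.
So L can be 1, 2, 3.
The largest magnitude corresponds to L = 3: |L_tot| = ℏ√(3·4) = 2√3 ℏ.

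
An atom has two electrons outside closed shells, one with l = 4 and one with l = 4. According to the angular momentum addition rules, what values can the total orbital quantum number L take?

The total orbital quantum number L ranges from |l₁ − l₂| to l₁ + l₂ in integer steps.
Allowed values: L = 0, 1, 2, 3, 4, 5, 6, 7, 8.

L = 0, 1, 2, 3, 4, 5, 6, 7, 8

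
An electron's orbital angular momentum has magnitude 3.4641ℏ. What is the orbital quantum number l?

l = 3

Since |L|² = l(l+1)ℏ², l(l+1) = 12.
l² + l − 12 = 0 ⇒ l = 3.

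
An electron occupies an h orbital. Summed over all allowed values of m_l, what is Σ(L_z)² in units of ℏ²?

H corresponds to l = 5.
m_l ∈ {-5, -4, -3, -2, -1, 0, 1, 2, 3, 4, 5}.
Summing m² from −5 to 5: Σ m_l² = 110.

Σ(L_z)² = 110 ℏ²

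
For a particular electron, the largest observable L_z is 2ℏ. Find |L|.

The maximum L_z equals lℏ, giving l = 2.
Then |L| = ℏ√(2·3) = √6 ℏ.

|L| = √6 ℏ ≈ 2.449ℏ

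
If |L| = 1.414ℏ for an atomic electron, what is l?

l = 1

|L| = ℏ√(l(l+1)), so l(l+1) = 2.
l² + l − 2 = 0 ⇒ l = 1.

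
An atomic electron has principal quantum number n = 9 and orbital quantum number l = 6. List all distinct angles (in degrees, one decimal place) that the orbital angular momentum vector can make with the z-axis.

θ ∈ {22.2°, 39.5°, 51.9°, 62.4°, 72.0°, 81.1°, 90.0°, 98.9°, 108.0°, 117.6°, 128.1°, 140.5°, 157.8°}

|L| = ℏ√(l(l+1)) = √42 ℏ.
cos θ = m_l/√42 for each m_l ∈ {-6, -5, -4, -3, -2, -1, 0, 1, 2, 3, 4, 5, 6}.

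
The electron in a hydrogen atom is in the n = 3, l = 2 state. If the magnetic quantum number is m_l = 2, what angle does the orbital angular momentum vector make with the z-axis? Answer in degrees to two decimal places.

θ ≈ 35.26°

|L| = ℏ√(l(l+1)) = √6 ℏ.
L_z = m_l ℏ = 2ℏ.
cos θ = L_z/|L| = 2/√6, so θ ≈ 35.26°.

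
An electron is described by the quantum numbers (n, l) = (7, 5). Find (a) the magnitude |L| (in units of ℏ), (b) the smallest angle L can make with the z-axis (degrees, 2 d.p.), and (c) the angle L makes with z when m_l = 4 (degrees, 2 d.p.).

|L| = ℏ√(5·6) = √30 ℏ ≈ 5.477ℏ.
cos θ_min = 5/√30, so θ_min ≈ 24.09°.
For m_l = 4: cos θ = 4/√30, θ ≈ 43.09°.

|L| = √30 ℏ ≈ 5.477ℏ; θ_min ≈ 24.09°; θ(m_l=4) ≈ 43.09°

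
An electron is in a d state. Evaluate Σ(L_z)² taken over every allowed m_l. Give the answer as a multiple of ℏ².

A d state has l = 2.
The allowed m_l values are -2, -1, 0, 1, 2.
Σ m_l² = 2·(1 + 4) = 10.

Σ(L_z)² = 10 ℏ²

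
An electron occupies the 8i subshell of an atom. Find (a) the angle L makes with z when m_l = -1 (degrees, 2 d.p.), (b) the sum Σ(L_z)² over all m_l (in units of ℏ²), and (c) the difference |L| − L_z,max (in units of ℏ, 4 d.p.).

θ(m_l=-1) ≈ 98.88°; Σ(L_z)² = 182 ℏ²; |L|−L_z,max ≈ 0.4807ℏ

8i means n = 8, l = 6.
For m_l = -1: cos θ = -1/√42, θ ≈ 98.88°.
Σ m_l² = 182, so Σ(L_z)² = 182 ℏ².
|L| − L_z,max = (√42 − 6)ℏ ≈ 0.4807ℏ.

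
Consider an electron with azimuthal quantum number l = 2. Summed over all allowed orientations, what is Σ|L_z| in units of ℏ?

m_l runs from −2 to 2, i.e. {-2, -1, 0, 1, 2}.
Σ|m_l| = 2(1+2+…+2) = 6.

Σ|L_z| = 6 ℏ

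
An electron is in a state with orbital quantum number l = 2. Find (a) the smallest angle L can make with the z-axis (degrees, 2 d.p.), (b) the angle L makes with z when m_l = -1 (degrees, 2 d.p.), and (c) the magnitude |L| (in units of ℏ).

cos θ_min = 2/√6, so θ_min ≈ 35.26°.
For m_l = -1: cos θ = -1/√6, θ ≈ 114.09°.
|L| = ℏ√(2·3) = √6 ℏ ≈ 2.449ℏ.

θ_min ≈ 35.26°; θ(m_l=-1) ≈ 114.09°; |L| = √6 ℏ ≈ 2.449ℏ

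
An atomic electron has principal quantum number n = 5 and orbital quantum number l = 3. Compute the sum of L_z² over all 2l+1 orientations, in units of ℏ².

m_l ∈ {-3, -2, -1, 0, 1, 2, 3}.
Σ m_l² = l(l+1)(2l+1)/3 = 3·4·7/3 = 28.

Σ(L_z)² = 28 ℏ²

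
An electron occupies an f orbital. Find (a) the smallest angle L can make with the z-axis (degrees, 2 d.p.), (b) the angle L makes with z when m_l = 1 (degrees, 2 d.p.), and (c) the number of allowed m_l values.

θ_min ≈ 30.00°; θ(m_l=1) ≈ 73.22°; 7 values

The letter f corresponds to l = 3.
cos θ_min = 3/√12, so θ_min ≈ 30.00°.
For m_l = 1: cos θ = 1/√12, θ ≈ 73.22°.
There are 2l+1 = 7 values of m_l.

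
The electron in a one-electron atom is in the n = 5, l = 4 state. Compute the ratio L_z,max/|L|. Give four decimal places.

|L| = 2√5 ℏ ≈ 4.4721ℏ, while L_z,max = lℏ = 4ℏ.
L_z,max/|L| = 4/√20 = 0.8944.

L_z,max/|L| = 0.8944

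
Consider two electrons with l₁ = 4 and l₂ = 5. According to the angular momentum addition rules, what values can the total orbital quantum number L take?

L = 1, 2, 3, 4, 5, 6, 7, 8, 9

L runs from |4 − 5| = 1 to 4 + 5 = 9.
Allowed values: L = 1, 2, 3, 4, 5, 6, 7, 8, 9.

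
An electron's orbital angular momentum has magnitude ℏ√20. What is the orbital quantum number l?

|L| = ℏ√(l(l+1)), so l(l+1) = 20.
l² + l − 20 = 0 ⇒ l = 4.

l = 4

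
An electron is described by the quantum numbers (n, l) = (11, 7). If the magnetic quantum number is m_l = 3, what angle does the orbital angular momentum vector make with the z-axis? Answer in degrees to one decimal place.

θ ≈ 66.4°

|L| = √(l(l+1)) ℏ = 2√14 ℏ.
L_z = m_l ℏ = 3ℏ.
cos θ = L_z/|L| = 3/√56, so θ ≈ 66.4°.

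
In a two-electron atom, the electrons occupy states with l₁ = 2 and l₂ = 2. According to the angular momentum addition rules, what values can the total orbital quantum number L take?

L runs from |2 − 2| = 0 to 2 + 2 = 4.
Allowed values: L = 0, 1, 2, 3, 4.

L = 0, 1, 2, 3, 4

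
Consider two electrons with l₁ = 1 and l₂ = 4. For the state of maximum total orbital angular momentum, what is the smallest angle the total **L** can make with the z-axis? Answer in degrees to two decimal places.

By the triangle rule, |l₁ − l₂| ≤ L ≤ l₁ + l₂.
L ∈ {3, 4, 5}.
The maximum is L = 5, with |L_tot| = ℏ√(5·6) = √30 ℏ.
The minimum angle with z is arccos(5/√30) ≈ 24.09°.

θ_min ≈ 24.09°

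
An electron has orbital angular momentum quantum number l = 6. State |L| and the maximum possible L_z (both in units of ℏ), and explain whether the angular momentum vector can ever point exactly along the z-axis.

|L| = √42 ℏ ≈ 6.4807ℏ, while L_z,max = lℏ = 6ℏ.
Since |L| > L_z,max, the vector can never point exactly along z; the closest it comes is θ_min = arccos(6/√42) ≈ 22.2°.

No: L_z,max = 6ℏ < |L| = √42 ℏ ≈ 6.481ℏ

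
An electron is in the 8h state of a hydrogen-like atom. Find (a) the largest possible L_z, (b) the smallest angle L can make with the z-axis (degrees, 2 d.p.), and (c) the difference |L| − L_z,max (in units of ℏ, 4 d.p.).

L_z,max = 5ℏ; θ_min ≈ 24.09°; |L|−L_z,max ≈ 0.4772ℏ

8h means n = 8, l = 5.
L_z,max = lℏ = 5ℏ.
cos θ_min = 5/√30, so θ_min ≈ 24.09°.
|L| − L_z,max = (√30 − 5)ℏ ≈ 0.4772ℏ.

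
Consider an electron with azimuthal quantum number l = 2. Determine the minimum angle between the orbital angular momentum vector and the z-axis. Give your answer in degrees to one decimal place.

|L|² = l(l+1)ℏ² = 6ℏ², so |L| = √6 ℏ.
The smallest angle corresponds to the largest L_z, i.e. m_l = l = 2, giving L_z = 2ℏ.
cos θ_min = 2/√6, so θ_min ≈ 35.3°.

θ_min ≈ 35.3°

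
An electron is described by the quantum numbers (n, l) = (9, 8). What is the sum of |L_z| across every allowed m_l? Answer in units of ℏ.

m_l ∈ {-8, -7, -6, -5, -4, -3, -2, -1, 0, 1, 2, 3, 4, 5, 6, 7, 8}.
Σ|m_l| = l(l+1) = 72.

Σ|L_z| = 72 ℏ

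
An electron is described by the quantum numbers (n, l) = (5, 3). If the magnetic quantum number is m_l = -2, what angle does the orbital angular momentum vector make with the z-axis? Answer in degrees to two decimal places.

|L|² = l(l+1)ℏ² = 12ℏ², so |L| = 2√3 ℏ.
L_z = m_l ℏ = −2ℏ.
cos θ = L_z/|L| = -2/√12, so θ ≈ 125.26°.

θ ≈ 125.26°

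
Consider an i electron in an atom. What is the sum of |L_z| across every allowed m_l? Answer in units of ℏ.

The letter i corresponds to l = 6.
m_l ∈ {-6, -5, -4, -3, -2, -1, 0, 1, 2, 3, 4, 5, 6}.
Σ|m_l| = 2·6(6+1)/2 = 42.

Σ|L_z| = 42 ℏ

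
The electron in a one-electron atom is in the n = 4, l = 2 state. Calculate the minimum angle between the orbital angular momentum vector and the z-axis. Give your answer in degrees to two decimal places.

θ_min ≈ 35.26°

|L| = ℏ√(l(l+1)) = √6 ℏ.
The smallest angle corresponds to the largest L_z, i.e. m_l = l = 2, giving L_z = 2ℏ.
cos θ_min = 2/√6, so θ_min ≈ 35.26°.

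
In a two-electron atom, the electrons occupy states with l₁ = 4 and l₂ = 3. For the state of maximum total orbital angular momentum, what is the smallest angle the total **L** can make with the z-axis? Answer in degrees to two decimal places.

By the triangle rule, |l₁ − l₂| ≤ L ≤ l₁ + l₂.
So L can be 1, 2, 3, 4, 5, 6, 7.
The maximum is L = 7, with |L_tot| = ℏ√(7·8) = 2√14 ℏ.
The minimum angle with z is arccos(7/√56) ≈ 20.70°.

θ_min ≈ 20.70°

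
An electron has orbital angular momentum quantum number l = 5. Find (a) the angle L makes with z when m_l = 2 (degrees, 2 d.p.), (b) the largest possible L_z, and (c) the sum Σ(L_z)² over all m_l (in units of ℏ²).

For m_l = 2: cos θ = 2/√30, θ ≈ 68.58°.
L_z,max = lℏ = 5ℏ.
Σ m_l² = 110, so Σ(L_z)² = 110 ℏ².

θ(m_l=2) ≈ 68.58°; L_z,max = 5ℏ; Σ(L_z)² = 110 ℏ²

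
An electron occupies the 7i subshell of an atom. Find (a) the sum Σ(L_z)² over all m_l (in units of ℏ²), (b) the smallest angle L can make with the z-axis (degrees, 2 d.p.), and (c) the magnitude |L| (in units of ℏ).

The 7i subshell has l = 6.
Σ m_l² = 182, so Σ(L_z)² = 182 ℏ².
cos θ_min = 6/√42, so θ_min ≈ 22.21°.
|L| = ℏ√(6·7) = √42 ℏ ≈ 6.481ℏ.

Σ(L_z)² = 182 ℏ²; θ_min ≈ 22.21°; |L| = √42 ℏ ≈ 6.481ℏ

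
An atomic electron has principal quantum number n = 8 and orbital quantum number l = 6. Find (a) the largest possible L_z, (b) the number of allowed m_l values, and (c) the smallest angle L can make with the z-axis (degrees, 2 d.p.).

L_z,max = 6ℏ; 13 values; θ_min ≈ 22.21°

L_z,max = lℏ = 6ℏ.
There are 2l+1 = 13 values of m_l.
cos θ_min = 6/√42, so θ_min ≈ 22.21°.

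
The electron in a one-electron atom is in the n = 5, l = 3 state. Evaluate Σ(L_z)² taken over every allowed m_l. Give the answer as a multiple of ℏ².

Σ(L_z)² = 28 ℏ²

m_l runs from −3 to 3, i.e. {-3, -2, -1, 0, 1, 2, 3}.
Σ m_l² = l(l+1)(2l+1)/3 = 3·4·7/3 = 28.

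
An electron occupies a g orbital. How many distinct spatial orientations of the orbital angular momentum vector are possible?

The letter g corresponds to l = 4.
The number of m_l values is 2l + 1 = 2·4 + 1 = 9.

9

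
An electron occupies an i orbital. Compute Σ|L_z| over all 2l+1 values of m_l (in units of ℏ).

The letter i corresponds to l = 6.
m_l runs from −6 to 6, i.e. {-6, -5, -4, -3, -2, -1, 0, 1, 2, 3, 4, 5, 6}.
Σ|m_l| = 2·6(6+1)/2 = 42.

Σ|L_z| = 42 ℏ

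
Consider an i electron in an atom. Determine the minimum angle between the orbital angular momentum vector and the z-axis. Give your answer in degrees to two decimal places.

The letter i corresponds to l = 6.
|L|² = l(l+1)ℏ² = 42ℏ², so |L| = √42 ℏ.
The smallest angle corresponds to the largest L_z, i.e. m_l = l = 6, giving L_z = 6ℏ.
cos θ_min = 6/√42, so θ_min ≈ 22.21°.

θ_min ≈ 22.21°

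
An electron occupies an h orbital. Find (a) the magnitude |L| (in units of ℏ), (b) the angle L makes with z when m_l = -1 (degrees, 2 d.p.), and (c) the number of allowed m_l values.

H corresponds to l = 5.
|L| = ℏ√(5·6) = √30 ℏ ≈ 5.477ℏ.
For m_l = -1: cos θ = -1/√30, θ ≈ 100.52°.
There are 2l+1 = 11 values of m_l.

|L| = √30 ℏ ≈ 5.477ℏ; θ(m_l=-1) ≈ 100.52°; 11 values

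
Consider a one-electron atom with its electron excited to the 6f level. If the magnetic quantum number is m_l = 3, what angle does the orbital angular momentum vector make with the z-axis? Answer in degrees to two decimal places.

The 6f level has l = 3.
|L| = ℏ√(l(l+1)) = 2√3 ℏ.
L_z = m_l ℏ = 3ℏ.
cos θ = L_z/|L| = 3/√12, so θ ≈ 30.00°.

θ ≈ 30.00°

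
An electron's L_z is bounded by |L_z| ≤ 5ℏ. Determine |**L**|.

Since max m_l = l, l = 5.
Then |L| = ℏ√(5·6) = √30 ℏ.

|L| = √30 ℏ ≈ 5.477ℏ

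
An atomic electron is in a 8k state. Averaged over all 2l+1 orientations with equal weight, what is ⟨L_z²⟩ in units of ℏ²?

For 8k, l = 7.
m_l runs from −7 to 7, i.e. {-7, -6, -5, -4, -3, -2, -1, 0, 1, 2, 3, 4, 5, 6, 7}.
⟨L_z²⟩ = ℏ²·(Σ m_l²)/(2l+1) = ℏ²·280/15 = 18.67ℏ².

⟨L_z²⟩ = 18.67 ℏ²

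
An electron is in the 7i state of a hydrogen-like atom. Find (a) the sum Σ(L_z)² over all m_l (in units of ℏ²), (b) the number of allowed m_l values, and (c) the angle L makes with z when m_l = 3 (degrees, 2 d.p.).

Σ(L_z)² = 182 ℏ²; 13 values; θ(m_l=3) ≈ 62.42°

7i means n = 7, l = 6.
Σ m_l² = 182, so Σ(L_z)² = 182 ℏ².
There are 2l+1 = 13 values of m_l.
For m_l = 3: cos θ = 3/√42, θ ≈ 62.42°.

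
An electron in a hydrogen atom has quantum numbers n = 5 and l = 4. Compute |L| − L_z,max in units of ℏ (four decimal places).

|L| = 2√5 ℏ ≈ 4.4721ℏ, while L_z,max = lℏ = 4ℏ.
The difference is (2√5 − 4)ℏ ≈ 0.4721ℏ.

|L| − L_z,max ≈ 0.4721ℏ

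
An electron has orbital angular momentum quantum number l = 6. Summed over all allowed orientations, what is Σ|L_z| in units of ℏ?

Σ|L_z| = 42 ℏ

The allowed m_l values are -6, -5, -4, -3, -2, -1, 0, 1, 2, 3, 4, 5, 6.
Σ|m_l| = 2(1+2+…+6) = 42.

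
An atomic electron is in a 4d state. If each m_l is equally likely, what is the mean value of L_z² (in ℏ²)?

⟨L_z²⟩ = 2 ℏ²

For 4d, l = 2.
m_l runs from −2 to 2, i.e. {-2, -1, 0, 1, 2}.
⟨L_z²⟩ = ℏ²·l(l+1)/3 = 2ℏ².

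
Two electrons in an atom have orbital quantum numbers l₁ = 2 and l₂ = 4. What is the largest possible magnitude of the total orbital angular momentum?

Angular momentum addition gives L = |l₁ − l₂|, …, l₁ + l₂.
Allowed values: L = 2, 3, 4, 5, 6.
The largest magnitude corresponds to L = 6: |L_tot| = ℏ√(6·7) = √42 ℏ.

|L_tot|_max = √42 ℏ ≈ 6.481ℏ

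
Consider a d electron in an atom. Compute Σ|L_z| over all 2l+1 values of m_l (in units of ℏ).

For a d orbital, l = 2.
m_l ∈ {-2, -1, 0, 1, 2}.
Σ|m_l| = 2·2(2+1)/2 = 6.

Σ|L_z| = 6 ℏ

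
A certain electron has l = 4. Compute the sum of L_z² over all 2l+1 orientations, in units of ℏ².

Σ(L_z)² = 60 ℏ²

The allowed m_l values are -4, -3, -2, -1, 0, 1, 2, 3, 4.
Summing m² from −4 to 4: Σ m_l² = 60.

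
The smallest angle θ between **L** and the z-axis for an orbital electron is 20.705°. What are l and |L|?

l = 7, |L| = 2√14 ℏ ≈ 7.483ℏ

cos θ_min = l/√(l(l+1)) = √(l/(l+1)), so l/(l+1) = cos²(20.705°) = 0.8750.
Solving: l = 7.
Then |L| = ℏ√(7·8) = 2√14 ℏ.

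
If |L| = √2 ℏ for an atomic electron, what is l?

(|L|/ℏ)² = l(l+1) = 2.
Solving: l = 1.

l = 1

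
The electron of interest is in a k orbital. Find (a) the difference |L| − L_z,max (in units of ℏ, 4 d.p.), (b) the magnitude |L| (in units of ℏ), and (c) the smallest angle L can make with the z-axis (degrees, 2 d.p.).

The letter k corresponds to l = 7.
|L| − L_z,max = (2√14 − 7)ℏ ≈ 0.4833ℏ.
|L| = ℏ√(7·8) = 2√14 ℏ ≈ 7.483ℏ.
cos θ_min = 7/√56, so θ_min ≈ 20.70°.

|L|−L_z,max ≈ 0.4833ℏ; |L| = 2√14 ℏ ≈ 7.483ℏ; θ_min ≈ 20.70°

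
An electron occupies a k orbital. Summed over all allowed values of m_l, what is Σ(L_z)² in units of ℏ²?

For a k orbital, l = 7.
m_l runs from −7 to 7, i.e. {-7, -6, -5, -4, -3, -2, -1, 0, 1, 2, 3, 4, 5, 6, 7}.
Summing m² from −7 to 7: Σ m_l² = 280.

Σ(L_z)² = 280 ℏ²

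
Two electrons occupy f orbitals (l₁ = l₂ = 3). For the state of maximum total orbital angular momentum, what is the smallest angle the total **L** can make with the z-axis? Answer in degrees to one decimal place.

θ_min ≈ 22.2°

L runs from |3 − 3| = 0 to 3 + 3 = 6.
L ∈ {0, 1, 2, 3, 4, 5, 6}.
The maximum is L = 6, with |L_tot| = ℏ√(6·7) = √42 ℏ.
The minimum angle with z is arccos(6/√42) ≈ 22.2°.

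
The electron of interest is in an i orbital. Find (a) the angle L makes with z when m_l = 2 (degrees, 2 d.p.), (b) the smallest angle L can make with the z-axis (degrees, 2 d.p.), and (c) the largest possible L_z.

θ(m_l=2) ≈ 72.02°; θ_min ≈ 22.21°; L_z,max = 6ℏ

For an i orbital, l = 6.
For m_l = 2: cos θ = 2/√42, θ ≈ 72.02°.
cos θ_min = 6/√42, so θ_min ≈ 22.21°.
L_z,max = lℏ = 6ℏ.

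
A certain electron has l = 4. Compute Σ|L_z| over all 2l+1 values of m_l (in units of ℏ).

m_l ∈ {-4, -3, -2, -1, 0, 1, 2, 3, 4}.
Σ|m_l| = 2(1+2+…+4) = 20.

Σ|L_z| = 20 ℏ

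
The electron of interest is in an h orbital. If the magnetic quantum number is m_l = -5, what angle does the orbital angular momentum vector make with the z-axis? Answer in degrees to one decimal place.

For an h orbital, l = 5.
|L|² = l(l+1)ℏ² = 30ℏ², so |L| = √30 ℏ.
L_z = m_l ℏ = −5ℏ.
cos θ = L_z/|L| = -5/√30, so θ ≈ 155.9°.

θ ≈ 155.9°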